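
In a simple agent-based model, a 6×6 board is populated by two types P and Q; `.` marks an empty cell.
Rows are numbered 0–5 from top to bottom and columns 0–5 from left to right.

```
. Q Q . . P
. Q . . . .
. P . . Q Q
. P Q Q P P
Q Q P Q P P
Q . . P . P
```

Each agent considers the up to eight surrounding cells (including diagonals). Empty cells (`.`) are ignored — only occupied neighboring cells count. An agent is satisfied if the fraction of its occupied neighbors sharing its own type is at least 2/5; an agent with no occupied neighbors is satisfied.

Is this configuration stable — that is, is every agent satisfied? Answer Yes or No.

No

(0,1)Q 2/2 ✓
(0,2)Q 2/2 ✓
(0,5)P 0/0 ✓
(1,1)Q 2/3 ✓
(2,1)P 1/3 ✗
(2,4)Q 2/4 ✓
(2,5)Q 1/3 ✗
(3,1)P 2/5 ✓
(3,2)Q 3/6 ✓
(3,3)Q 3/6 ✓
(3,4)P 3/7 ✓
(3,5)P 3/5 ✓
(4,0)Q 2/3 ✓
(4,1)Q 3/5 ✓
(4,2)P 2/6 ✗
(4,3)Q 2/6 ✗
(4,4)P 5/7 ✓
(4,5)P 4/4 ✓
(5,0)Q 2/2 ✓
(5,3)P 2/3 ✓
(5,5)P 2/2 ✓
For instance (2,1) has only 1/3 same-type neighbors, below 2/5.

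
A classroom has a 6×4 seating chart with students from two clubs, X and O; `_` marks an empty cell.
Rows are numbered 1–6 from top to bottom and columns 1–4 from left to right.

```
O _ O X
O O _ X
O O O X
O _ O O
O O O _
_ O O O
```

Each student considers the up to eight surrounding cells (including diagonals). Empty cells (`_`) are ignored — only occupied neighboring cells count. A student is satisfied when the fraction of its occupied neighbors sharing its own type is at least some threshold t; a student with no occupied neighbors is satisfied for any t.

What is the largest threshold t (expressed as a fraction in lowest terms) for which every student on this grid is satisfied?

1/4

Row 1: (1,1)O 2/2 · (1,3)O 1/3 · (1,4)X 1/2
Row 2: (2,1)O 4/4 · (2,2)O 6/6 · (2,4)X 2/4
Row 3: (3,1)O 4/4 · (3,2)O 6/6 · (3,3)O 4/6 · (3,4)X 1/4
Row 4: (4,1)O 4/4 · (4,3)O 5/6 · (4,4)O 3/4
Row 5: (5,1)O 3/3 · (5,2)O 6/6 · (5,3)O 6/6
Row 6: (6,2)O 4/4 · (6,3)O 4/4 · (6,4)O 2/2
The smallest same-type fraction is 1/4 at (3,4), which reduces to 1/4. Any threshold above that leaves this student unsatisfied.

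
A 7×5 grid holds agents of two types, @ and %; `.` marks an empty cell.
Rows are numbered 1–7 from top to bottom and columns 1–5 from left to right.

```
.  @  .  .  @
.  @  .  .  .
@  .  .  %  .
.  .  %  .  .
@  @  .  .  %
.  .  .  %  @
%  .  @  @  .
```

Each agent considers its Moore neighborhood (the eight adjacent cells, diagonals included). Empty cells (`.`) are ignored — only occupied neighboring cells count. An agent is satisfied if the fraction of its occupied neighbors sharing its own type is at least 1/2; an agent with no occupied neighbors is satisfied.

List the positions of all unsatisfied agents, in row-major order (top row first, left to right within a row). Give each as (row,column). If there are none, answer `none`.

(1,2)@ 1/1 ok
(1,5)@ 0/0 ok
(2,2)@ 2/2 ok
(3,1)@ 1/1 ok
(3,4)% 1/1 ok
(4,3)% 1/2 ok
(5,1)@ 1/1 ok
(5,2)@ 1/2 ok
(5,5)% 1/2 ok
(6,4)% 1/4 unhappy
(6,5)@ 1/3 unhappy
(7,1)% 0/0 ok
(7,3)@ 1/2 ok
(7,4)@ 2/3 ok

(6,4), (6,5)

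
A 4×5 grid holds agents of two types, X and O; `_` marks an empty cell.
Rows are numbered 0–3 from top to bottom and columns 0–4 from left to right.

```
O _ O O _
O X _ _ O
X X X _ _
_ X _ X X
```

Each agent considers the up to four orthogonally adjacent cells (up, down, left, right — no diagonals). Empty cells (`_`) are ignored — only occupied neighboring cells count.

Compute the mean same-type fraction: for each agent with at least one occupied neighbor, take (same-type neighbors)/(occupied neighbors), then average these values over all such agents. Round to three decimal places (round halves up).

Row 0: (0,0)O 1/1 · (0,2)O 1/1 · (0,3)O 1/1
Row 1: (1,0)O 1/3 · (1,1)X 1/2 · (1,4)O — no occupied neighbors
Row 2: (2,0)X 1/2 · (2,1)X 4/4 · (2,2)X 1/1
Row 3: (3,1)X 1/1 · (3,3)X 1/1 · (3,4)X 1/1
Sum over 11 agents: 1/1 + 1/1 + 1/1 + 1/3 + 1/2 + 1/2 + 4/4 + 1/1 + 1/1 + 1/1 + 1/1 = 28/3; mean = 28/3 ÷ 11 = 28/33 = 0.848484… → 0.848.

0.848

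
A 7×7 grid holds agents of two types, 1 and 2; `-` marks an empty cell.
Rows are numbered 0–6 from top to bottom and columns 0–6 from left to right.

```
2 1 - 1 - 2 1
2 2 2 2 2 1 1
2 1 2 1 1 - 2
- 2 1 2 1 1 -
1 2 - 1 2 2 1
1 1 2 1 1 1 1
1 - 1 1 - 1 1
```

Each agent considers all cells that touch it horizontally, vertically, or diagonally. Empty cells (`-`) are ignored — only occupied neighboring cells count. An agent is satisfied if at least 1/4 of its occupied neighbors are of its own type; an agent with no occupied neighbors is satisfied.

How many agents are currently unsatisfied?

6

Row 0: (0,0)2 2/3 satisfied · (0,1)1 0/4 not · (0,3)1 0/3 not · (0,5)2 1/4 satisfied · (0,6)1 2/3 satisfied
Row 1: (1,0)2 3/5 satisfied · (1,1)2 5/7 satisfied · (1,2)2 3/7 satisfied · (1,3)2 3/6 satisfied · (1,4)2 2/6 satisfied · (1,5)1 3/6 satisfied · (1,6)1 2/4 satisfied
Row 2: (2,0)2 3/4 satisfied · (2,1)1 1/7 not · (2,2)2 5/8 satisfied · (2,3)1 3/8 satisfied · (2,4)1 4/7 satisfied · (2,6)2 0/3 not
Row 3: (3,1)2 3/6 satisfied · (3,2)1 3/7 satisfied · (3,3)2 2/7 satisfied · (3,4)1 4/7 satisfied · (3,5)1 3/6 satisfied
Row 4: (4,0)1 2/4 satisfied · (4,1)2 2/6 satisfied · (4,3)1 4/7 satisfied · (4,4)2 2/8 satisfied · (4,5)2 1/7 not · (4,6)1 3/4 satisfied
Row 5: (5,0)1 3/4 satisfied · (5,1)1 4/6 satisfied · (5,2)2 1/6 not · (5,3)1 4/6 satisfied · (5,4)1 5/7 satisfied · (5,5)1 5/7 satisfied · (5,6)1 4/5 satisfied
Row 6: (6,0)1 2/2 satisfied · (6,2)1 3/4 satisfied · (6,3)1 3/4 satisfied · (6,5)1 4/4 satisfied · (6,6)1 3/3 satisfied
Unsatisfied: (0,1), (0,3), (2,1), (2,6), (4,5), (5,2) — 6 in total.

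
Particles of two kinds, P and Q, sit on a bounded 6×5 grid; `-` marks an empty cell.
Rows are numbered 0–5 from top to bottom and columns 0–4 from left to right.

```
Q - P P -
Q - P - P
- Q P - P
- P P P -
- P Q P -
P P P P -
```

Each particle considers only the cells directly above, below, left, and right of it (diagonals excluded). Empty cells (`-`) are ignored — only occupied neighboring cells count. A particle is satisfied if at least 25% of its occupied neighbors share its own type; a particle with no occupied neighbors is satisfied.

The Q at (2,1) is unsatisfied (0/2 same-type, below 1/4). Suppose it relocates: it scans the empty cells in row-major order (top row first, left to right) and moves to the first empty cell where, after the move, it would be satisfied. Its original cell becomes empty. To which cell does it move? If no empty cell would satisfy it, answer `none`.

(0,1)

Vacating (2,1). Empty cells in order:
  (0,1): 1/2 same-type → satisfied — stop here.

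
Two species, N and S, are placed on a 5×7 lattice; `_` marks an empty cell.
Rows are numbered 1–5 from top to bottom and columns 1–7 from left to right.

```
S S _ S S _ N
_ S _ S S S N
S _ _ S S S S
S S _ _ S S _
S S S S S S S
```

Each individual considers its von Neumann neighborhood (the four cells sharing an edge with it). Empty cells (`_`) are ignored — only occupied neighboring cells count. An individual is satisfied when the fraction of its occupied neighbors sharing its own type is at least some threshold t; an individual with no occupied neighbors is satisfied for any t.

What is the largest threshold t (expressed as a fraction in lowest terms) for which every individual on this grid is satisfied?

(1,1)S 1/1
(1,2)S 2/2
(1,4)S 2/2
(1,5)S 2/2
(1,7)N 1/1
(2,2)S 1/1
(2,4)S 3/3
(2,5)S 4/4
(2,6)S 2/3
(2,7)N 1/3
(3,1)S 1/1
(3,4)S 2/2
(3,5)S 4/4
(3,6)S 4/4
(3,7)S 1/2
(4,1)S 3/3
(4,2)S 2/2
(4,5)S 3/3
(4,6)S 3/3
(5,1)S 2/2
(5,2)S 3/3
(5,3)S 2/2
(5,4)S 2/2
(5,5)S 3/3
(5,6)S 3/3
(5,7)S 1/1
The smallest same-type fraction is 1/3 at (2,7), which reduces to 1/3. Any threshold above that leaves this individual unsatisfied.

1/3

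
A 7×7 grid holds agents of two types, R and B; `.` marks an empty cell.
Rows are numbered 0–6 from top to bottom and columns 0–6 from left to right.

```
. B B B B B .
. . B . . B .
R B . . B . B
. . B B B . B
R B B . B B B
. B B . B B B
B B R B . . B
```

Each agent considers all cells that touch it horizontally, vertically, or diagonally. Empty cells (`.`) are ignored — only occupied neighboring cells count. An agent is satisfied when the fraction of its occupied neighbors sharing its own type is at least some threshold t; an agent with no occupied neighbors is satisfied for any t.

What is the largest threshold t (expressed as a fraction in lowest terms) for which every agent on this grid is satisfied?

Row 0: (0,1)B 2/2 · (0,2)B 3/3 · (0,3)B 3/3 · (0,4)B 3/3 · (0,5)B 2/2
Row 1: (1,2)B 4/4 · (1,5)B 4/4
Row 2: (2,0)R 0/1 · (2,1)B 2/3 · (2,4)B 3/3 · (2,6)B 2/2
Row 3: (3,2)B 4/4 · (3,3)B 5/5 · (3,4)B 4/4 · (3,6)B 3/3
Row 4: (4,0)R 0/2 · (4,1)B 4/5 · (4,2)B 5/5 · (4,4)B 5/5 · (4,5)B 7/7 · (4,6)B 4/4
Row 5: (5,1)B 5/7 · (5,2)B 5/6 · (5,4)B 4/4 · (5,5)B 6/6 · (5,6)B 4/4
Row 6: (6,0)B 2/2 · (6,1)B 3/4 · (6,2)R 0/4 · (6,3)B 2/3 · (6,6)B 2/2
The smallest same-type fraction is 0/1 at (2,0), which reduces to 0/1. Any threshold above that leaves this agent unsatisfied.

0/1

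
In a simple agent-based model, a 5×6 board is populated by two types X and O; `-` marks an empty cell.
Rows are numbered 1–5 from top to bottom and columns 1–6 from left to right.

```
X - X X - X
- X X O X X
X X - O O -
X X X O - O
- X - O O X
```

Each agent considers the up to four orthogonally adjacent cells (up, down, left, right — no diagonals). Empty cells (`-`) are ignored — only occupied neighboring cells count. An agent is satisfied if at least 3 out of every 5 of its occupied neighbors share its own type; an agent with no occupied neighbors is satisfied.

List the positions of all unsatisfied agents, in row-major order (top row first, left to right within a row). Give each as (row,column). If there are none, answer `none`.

(1,4), (2,4), (2,5), (3,5), (4,3), (4,6), (5,5), (5,6)

Row 1: (1,1)X 0/0 satisfied · (1,3)X 2/2 satisfied · (1,4)X 1/2 not · (1,6)X 1/1 satisfied
Row 2: (2,2)X 2/2 satisfied · (2,3)X 2/3 satisfied · (2,4)O 1/4 not · (2,5)X 1/3 not · (2,6)X 2/2 satisfied
Row 3: (3,1)X 2/2 satisfied · (3,2)X 3/3 satisfied · (3,4)O 3/3 satisfied · (3,5)O 1/2 not
Row 4: (4,1)X 2/2 satisfied · (4,2)X 4/4 satisfied · (4,3)X 1/2 not · (4,4)O 2/3 satisfied · (4,6)O 0/1 not
Row 5: (5,2)X 1/1 satisfied · (5,4)O 2/2 satisfied · (5,5)O 1/2 not · (5,6)X 0/2 not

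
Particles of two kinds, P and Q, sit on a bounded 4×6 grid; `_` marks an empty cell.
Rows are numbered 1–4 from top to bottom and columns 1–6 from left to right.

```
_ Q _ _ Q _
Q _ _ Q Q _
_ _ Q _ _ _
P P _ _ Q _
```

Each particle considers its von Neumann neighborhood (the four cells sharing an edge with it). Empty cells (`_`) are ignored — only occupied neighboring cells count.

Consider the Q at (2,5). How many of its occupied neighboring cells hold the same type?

2

Occupied neighbors of (2,5): (1,5)=Q, (2,4)=Q.
Same type (Q): 2 of 2.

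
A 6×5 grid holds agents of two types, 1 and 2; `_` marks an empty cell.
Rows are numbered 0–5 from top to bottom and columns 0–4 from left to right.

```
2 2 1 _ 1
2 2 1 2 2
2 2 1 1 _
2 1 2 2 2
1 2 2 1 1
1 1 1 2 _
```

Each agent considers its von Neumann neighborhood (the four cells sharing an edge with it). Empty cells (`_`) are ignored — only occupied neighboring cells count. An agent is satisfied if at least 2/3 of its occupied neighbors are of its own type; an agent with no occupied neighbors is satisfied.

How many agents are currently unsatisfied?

(0,0)2 2/2 satisfied
(0,1)2 2/3 satisfied
(0,2)1 1/2 not
(0,4)1 0/1 not
(1,0)2 3/3 satisfied
(1,1)2 3/4 satisfied
(1,2)1 2/4 not
(1,3)2 1/3 not
(1,4)2 1/2 not
(2,0)2 3/3 satisfied
(2,1)2 2/4 not
(2,2)1 2/4 not
(2,3)1 1/3 not
(3,0)2 1/3 not
(3,1)1 0/4 not
(3,2)2 2/4 not
(3,3)2 2/4 not
(3,4)2 1/2 not
(4,0)1 1/3 not
(4,1)2 1/4 not
(4,2)2 2/4 not
(4,3)1 1/4 not
(4,4)1 1/2 not
(5,0)1 2/2 satisfied
(5,1)1 2/3 satisfied
(5,2)1 1/3 not
(5,3)2 0/2 not
Unsatisfied: (0,2), (0,4), (1,2), (1,3), (1,4), (2,1), (2,2), (2,3), (3,0), (3,1), (3,2), (3,3), (3,4), (4,0), (4,1), (4,2), (4,3), (4,4), (5,2), (5,3) — 20 in total.

20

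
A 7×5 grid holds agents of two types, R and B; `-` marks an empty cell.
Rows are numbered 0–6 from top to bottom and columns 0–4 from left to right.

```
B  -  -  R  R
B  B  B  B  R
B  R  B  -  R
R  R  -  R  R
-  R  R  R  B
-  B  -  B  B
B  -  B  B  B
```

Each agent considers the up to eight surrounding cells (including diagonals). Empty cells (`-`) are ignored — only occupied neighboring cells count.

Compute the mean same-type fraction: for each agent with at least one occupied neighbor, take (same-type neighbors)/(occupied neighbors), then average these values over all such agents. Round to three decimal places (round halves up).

0.686

(0,0)B 2/2
(0,3)R 2/4
(0,4)R 2/3
(1,0)B 3/4
(1,1)B 5/6
(1,2)B 3/5
(1,3)B 2/6
(1,4)R 3/4
(2,0)B 2/5
(2,1)R 2/7
(2,2)B 3/6
(2,4)R 3/4
(3,0)R 3/4
(3,1)R 4/6
(3,3)R 4/6
(3,4)R 3/4
(4,1)R 3/4
(4,2)R 4/6
(4,3)R 3/6
(4,4)B 2/5
(5,1)B 2/4
(5,3)B 5/7
(5,4)B 4/5
(6,0)B 1/1
(6,2)B 3/3
(6,3)B 4/4
(6,4)B 3/3
Sum over 27 agents: 2/2 + 2/4 + 2/3 + 3/4 + 5/6 + 3/5 + 2/6 + 3/4 + 2/5 + 2/7 + 3/6 + 3/4 + 3/4 + 4/6 + 4/6 + 3/4 + 3/4 + 4/6 + 3/6 + 2/5 + 2/4 + 5/7 + 4/5 + 1/1 + 3/3 + 4/4 + 3/3 = 278/15; mean = 278/15 ÷ 27 = 278/405 = 0.686419… → 0.686.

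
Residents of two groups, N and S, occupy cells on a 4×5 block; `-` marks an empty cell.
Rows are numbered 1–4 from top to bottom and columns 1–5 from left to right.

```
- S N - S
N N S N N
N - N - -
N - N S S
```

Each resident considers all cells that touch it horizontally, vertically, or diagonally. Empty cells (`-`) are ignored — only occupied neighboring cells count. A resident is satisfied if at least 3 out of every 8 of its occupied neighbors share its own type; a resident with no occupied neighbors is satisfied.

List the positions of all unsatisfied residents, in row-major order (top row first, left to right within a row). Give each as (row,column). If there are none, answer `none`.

(1,2), (1,5), (2,3), (4,4)

Row 1: (1,2)S 1/4 ✗ · (1,3)N 2/4 ✓ · (1,5)S 0/2 ✗
Row 2: (2,1)N 2/3 ✓ · (2,2)N 4/6 ✓ · (2,3)S 1/5 ✗ · (2,4)N 3/5 ✓ · (2,5)N 1/2 ✓
Row 3: (3,1)N 3/3 ✓ · (3,3)N 3/5 ✓
Row 4: (4,1)N 1/1 ✓ · (4,3)N 1/2 ✓ · (4,4)S 1/3 ✗ · (4,5)S 1/1 ✓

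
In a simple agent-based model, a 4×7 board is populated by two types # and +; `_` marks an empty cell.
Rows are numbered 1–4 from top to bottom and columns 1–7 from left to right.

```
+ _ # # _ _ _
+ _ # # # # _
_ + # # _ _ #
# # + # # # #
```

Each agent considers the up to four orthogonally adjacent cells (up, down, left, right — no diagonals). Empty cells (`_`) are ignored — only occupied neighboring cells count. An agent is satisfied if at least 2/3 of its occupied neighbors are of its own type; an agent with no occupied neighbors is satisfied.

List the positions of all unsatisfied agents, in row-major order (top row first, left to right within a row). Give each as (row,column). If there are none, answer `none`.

(3,2), (3,3), (4,2), (4,3)

(1,1)+ 1/1 ✓
(1,3)# 2/2 ✓
(1,4)# 2/2 ✓
(2,1)+ 1/1 ✓
(2,3)# 3/3 ✓
(2,4)# 4/4 ✓
(2,5)# 2/2 ✓
(2,6)# 1/1 ✓
(3,2)+ 0/2 ✗
(3,3)# 2/4 ✗
(3,4)# 3/3 ✓
(3,7)# 1/1 ✓
(4,1)# 1/1 ✓
(4,2)# 1/3 ✗
(4,3)+ 0/3 ✗
(4,4)# 2/3 ✓
(4,5)# 2/2 ✓
(4,6)# 2/2 ✓
(4,7)# 2/2 ✓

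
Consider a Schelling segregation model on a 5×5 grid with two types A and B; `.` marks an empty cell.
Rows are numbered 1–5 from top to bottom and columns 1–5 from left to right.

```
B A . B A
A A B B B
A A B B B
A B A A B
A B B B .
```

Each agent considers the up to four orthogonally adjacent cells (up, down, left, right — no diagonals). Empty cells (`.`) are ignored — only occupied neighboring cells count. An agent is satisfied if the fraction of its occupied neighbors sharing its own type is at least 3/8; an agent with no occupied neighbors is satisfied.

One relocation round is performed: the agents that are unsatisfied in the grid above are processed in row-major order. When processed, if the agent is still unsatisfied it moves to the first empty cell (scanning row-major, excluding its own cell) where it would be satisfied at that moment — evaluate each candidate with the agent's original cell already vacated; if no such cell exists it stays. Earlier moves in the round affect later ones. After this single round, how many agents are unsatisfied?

Initially unsatisfied (in order): (1,1), (1,5), (4,2), (4,3), (4,4).
  (1,1) → (1,3).
  (1,5) → (1,1).
  (4,2) → (1,5).
  (4,3) → (4,2).
  (4,4): no empty cell satisfies it; stays.
Resulting grid:
A A B B B
A A B B B
A A B B B
A A . A B
A B B B .
Unsatisfied now: (4,4), (5,2).

2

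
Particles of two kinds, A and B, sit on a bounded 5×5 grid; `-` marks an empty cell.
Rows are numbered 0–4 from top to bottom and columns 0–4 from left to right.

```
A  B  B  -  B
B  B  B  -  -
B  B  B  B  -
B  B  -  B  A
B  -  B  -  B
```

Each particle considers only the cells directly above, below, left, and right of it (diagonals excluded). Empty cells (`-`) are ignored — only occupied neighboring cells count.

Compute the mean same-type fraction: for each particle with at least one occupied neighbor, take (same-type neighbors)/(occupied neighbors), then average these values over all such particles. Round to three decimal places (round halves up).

(0,0)A 0/2
(0,1)B 2/3
(0,2)B 2/2
(0,4)B — no occupied neighbors
(1,0)B 2/3
(1,1)B 4/4
(1,2)B 3/3
(2,0)B 3/3
(2,1)B 4/4
(2,2)B 3/3
(2,3)B 2/2
(3,0)B 3/3
(3,1)B 2/2
(3,3)B 1/2
(3,4)A 0/2
(4,0)B 1/1
(4,2)B — no occupied neighbors
(4,4)B 0/1
Sum over 16 particles: 0/2 + 2/3 + 2/2 + 2/3 + 4/4 + 3/3 + 3/3 + 4/4 + 3/3 + 2/2 + 3/3 + 2/2 + 1/2 + 0/2 + 1/1 + 0/1 = 71/6; mean = 71/6 ÷ 16 = 71/96 = 0.739583… → 0.740.

0.740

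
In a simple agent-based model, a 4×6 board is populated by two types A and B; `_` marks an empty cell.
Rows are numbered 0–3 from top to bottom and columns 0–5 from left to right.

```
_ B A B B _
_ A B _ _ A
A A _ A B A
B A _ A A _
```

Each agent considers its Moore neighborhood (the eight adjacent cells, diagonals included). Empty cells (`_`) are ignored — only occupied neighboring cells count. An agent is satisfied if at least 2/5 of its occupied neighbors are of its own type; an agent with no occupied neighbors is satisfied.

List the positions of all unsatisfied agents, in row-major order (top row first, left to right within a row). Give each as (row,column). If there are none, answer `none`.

(0,1)B 1/3 ✗
(0,2)A 1/4 ✗
(0,3)B 2/3 ✓
(0,4)B 1/2 ✓
(1,1)A 3/5 ✓
(1,2)B 2/6 ✗
(1,5)A 1/3 ✗
(2,0)A 3/4 ✓
(2,1)A 3/5 ✓
(2,3)A 2/4 ✓
(2,4)B 0/5 ✗
(2,5)A 2/3 ✓
(3,0)B 0/3 ✗
(3,1)A 2/3 ✓
(3,3)A 2/3 ✓
(3,4)A 3/4 ✓

(0,1), (0,2), (1,2), (1,5), (2,4), (3,0)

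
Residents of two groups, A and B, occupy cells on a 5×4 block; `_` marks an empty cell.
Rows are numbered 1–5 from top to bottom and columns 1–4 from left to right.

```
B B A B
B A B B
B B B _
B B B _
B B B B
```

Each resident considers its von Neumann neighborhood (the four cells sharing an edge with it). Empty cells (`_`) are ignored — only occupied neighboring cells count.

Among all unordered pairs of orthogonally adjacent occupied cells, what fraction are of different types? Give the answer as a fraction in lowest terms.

7/26

Scan each occupied cell's neighbors to the right and below so each pair is counted once.
Row 1: B(1,1)–B(1,2)= B(1,1)–B(2,1)= B(1,2)–A(1,3)≠ B(1,2)–A(2,2)≠ A(1,3)–B(1,4)≠ A(1,3)–B(2,3)≠ B(1,4)–B(2,4)=  → 4/7 unlike.
Row 2: B(2,1)–A(2,2)≠ B(2,1)–B(3,1)= A(2,2)–B(2,3)≠ A(2,2)–B(3,2)≠ B(2,3)–B(2,4)= B(2,3)–B(3,3)=  → 3/6 unlike.
Row 3: B(3,1)–B(3,2)= B(3,1)–B(4,1)= B(3,2)–B(3,3)= B(3,2)–B(4,2)= B(3,3)–B(4,3)=  → 0/5 unlike.
Row 4: B(4,1)–B(4,2)= B(4,1)–B(5,1)= B(4,2)–B(4,3)= B(4,2)–B(5,2)= B(4,3)–B(5,3)=  → 0/5 unlike.
Row 5: B(5,1)–B(5,2)= B(5,2)–B(5,3)= B(5,3)–B(5,4)=  → 0/3 unlike.
Total adjacent occupied pairs: 26; unlike-type pairs: 7.
7/26 is already in lowest terms.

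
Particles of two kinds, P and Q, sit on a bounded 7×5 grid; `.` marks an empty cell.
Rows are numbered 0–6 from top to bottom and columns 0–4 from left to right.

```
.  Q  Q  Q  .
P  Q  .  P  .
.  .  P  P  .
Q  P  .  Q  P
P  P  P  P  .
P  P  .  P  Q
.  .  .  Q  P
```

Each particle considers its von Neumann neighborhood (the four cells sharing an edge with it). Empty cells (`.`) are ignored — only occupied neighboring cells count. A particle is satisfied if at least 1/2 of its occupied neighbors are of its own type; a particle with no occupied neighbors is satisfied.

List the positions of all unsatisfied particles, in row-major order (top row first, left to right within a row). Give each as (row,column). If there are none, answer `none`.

Row 0: (0,1)Q 2/2 ✓ · (0,2)Q 2/2 ✓ · (0,3)Q 1/2 ✓
Row 1: (1,0)P 0/1 ✗ · (1,1)Q 1/2 ✓ · (1,3)P 1/2 ✓
Row 2: (2,2)P 1/1 ✓ · (2,3)P 2/3 ✓
Row 3: (3,0)Q 0/2 ✗ · (3,1)P 1/2 ✓ · (3,3)Q 0/3 ✗ · (3,4)P 0/1 ✗
Row 4: (4,0)P 2/3 ✓ · (4,1)P 4/4 ✓ · (4,2)P 2/2 ✓ · (4,3)P 2/3 ✓
Row 5: (5,0)P 2/2 ✓ · (5,1)P 2/2 ✓ · (5,3)P 1/3 ✗ · (5,4)Q 0/2 ✗
Row 6: (6,3)Q 0/2 ✗ · (6,4)P 0/2 ✗

(1,0), (3,0), (3,3), (3,4), (5,3), (5,4), (6,3), (6,4)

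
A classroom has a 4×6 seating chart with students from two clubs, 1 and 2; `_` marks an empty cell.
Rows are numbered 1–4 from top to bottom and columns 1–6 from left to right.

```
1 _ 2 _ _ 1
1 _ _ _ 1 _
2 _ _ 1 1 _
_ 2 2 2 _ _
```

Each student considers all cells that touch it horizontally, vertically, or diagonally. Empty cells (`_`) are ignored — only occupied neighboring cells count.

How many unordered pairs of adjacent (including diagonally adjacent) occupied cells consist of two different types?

4

Scan each occupied cell's neighbors to the right and below (and the two forward diagonals) so each pair is counted once.
From row 1: 0 unlike of 2 pairs (running 0/2).
From row 2: 1 unlike of 3 pairs (running 1/5).
From row 3: 3 unlike of 5 pairs (running 4/10).
From row 4: 0 unlike of 2 pairs (running 4/12).
Total adjacent occupied pairs: 12; unlike-type pairs: 4.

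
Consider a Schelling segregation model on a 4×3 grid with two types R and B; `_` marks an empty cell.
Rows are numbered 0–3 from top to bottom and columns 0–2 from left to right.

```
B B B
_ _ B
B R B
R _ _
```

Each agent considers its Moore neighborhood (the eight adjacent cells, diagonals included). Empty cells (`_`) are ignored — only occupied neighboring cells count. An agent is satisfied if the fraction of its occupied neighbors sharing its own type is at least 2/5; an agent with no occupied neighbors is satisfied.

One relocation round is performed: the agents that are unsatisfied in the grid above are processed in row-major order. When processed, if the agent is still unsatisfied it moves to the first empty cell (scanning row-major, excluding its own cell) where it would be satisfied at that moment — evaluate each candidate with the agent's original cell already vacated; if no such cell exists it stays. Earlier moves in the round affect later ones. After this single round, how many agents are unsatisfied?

0

Initially unsatisfied (in order): (2,0), (2,1).
  (2,0) → (1,0).
  (2,1) → (2,0).
Resulting grid:
B B B
B _ B
R _ B
R _ _
All satisfied now.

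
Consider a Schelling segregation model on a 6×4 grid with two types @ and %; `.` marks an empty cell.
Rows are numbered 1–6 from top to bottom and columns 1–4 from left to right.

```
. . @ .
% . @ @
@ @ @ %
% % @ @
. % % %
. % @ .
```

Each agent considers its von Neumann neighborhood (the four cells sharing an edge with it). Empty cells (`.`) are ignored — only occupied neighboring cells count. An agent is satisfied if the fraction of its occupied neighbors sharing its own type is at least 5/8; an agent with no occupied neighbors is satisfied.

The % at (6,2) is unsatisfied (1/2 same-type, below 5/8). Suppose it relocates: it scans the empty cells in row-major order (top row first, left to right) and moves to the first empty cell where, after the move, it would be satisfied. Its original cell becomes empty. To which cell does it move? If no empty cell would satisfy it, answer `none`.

Vacating (6,2). Empty cells in order:
  (1,1): 1/1 same-type → satisfied — stop here.

(1,1)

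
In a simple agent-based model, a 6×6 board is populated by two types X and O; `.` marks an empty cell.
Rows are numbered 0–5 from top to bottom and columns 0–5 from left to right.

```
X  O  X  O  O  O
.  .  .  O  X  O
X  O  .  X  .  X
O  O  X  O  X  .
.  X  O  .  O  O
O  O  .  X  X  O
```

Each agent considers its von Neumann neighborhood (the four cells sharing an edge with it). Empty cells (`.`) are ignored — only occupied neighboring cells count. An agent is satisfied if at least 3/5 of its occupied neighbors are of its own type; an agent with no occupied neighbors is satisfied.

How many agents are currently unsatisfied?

Row 0: (0,0)X 0/1 not · (0,1)O 0/2 not · (0,2)X 0/2 not · (0,3)O 2/3 satisfied · (0,4)O 2/3 satisfied · (0,5)O 2/2 satisfied
Row 1: (1,3)O 1/3 not · (1,4)X 0/3 not · (1,5)O 1/3 not
Row 2: (2,0)X 0/2 not · (2,1)O 1/2 not · (2,3)X 0/2 not · (2,5)X 0/1 not
Row 3: (3,0)O 1/2 not · (3,1)O 2/4 not · (3,2)X 0/3 not · (3,3)O 0/3 not · (3,4)X 0/2 not
Row 4: (4,1)X 0/3 not · (4,2)O 0/2 not · (4,4)O 1/3 not · (4,5)O 2/2 satisfied
Row 5: (5,0)O 1/1 satisfied · (5,1)O 1/2 not · (5,3)X 1/1 satisfied · (5,4)X 1/3 not · (5,5)O 1/2 not
Unsatisfied: (0,0), (0,1), (0,2), (1,3), (1,4), (1,5), (2,0), (2,1), (2,3), (2,5), (3,0), (3,1), (3,2), (3,3), (3,4), (4,1), (4,2), (4,4), (5,1), (5,4), (5,5) — 21 in total.

21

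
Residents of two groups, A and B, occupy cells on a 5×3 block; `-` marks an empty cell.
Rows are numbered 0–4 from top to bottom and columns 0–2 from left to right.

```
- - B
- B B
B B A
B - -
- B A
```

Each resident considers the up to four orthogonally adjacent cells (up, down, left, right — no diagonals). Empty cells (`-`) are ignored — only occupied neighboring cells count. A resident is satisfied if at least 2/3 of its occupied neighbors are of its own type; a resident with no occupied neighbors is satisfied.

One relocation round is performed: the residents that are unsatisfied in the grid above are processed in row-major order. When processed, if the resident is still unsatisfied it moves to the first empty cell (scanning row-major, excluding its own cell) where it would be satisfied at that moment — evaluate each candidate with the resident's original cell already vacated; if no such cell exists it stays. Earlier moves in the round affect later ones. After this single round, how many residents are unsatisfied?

1

Initially unsatisfied (in order): (2,2), (4,1), (4,2).
  (2,2) → (0,0).
  (4,1) → (0,1).
  (4,2): now satisfied by earlier moves; stays.
Resulting grid:
A B B
- B B
B B -
B - -
- - A
Unsatisfied now: (0,0).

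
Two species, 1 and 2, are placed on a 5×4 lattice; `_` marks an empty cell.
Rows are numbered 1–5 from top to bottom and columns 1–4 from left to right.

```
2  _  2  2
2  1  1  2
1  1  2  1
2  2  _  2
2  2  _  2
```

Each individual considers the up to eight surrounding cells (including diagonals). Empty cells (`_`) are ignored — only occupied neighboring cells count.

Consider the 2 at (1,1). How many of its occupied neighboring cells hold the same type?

Occupied neighbors of (1,1): (2,1)=2, (2,2)=1.
Same type (2): 1 of 2.

1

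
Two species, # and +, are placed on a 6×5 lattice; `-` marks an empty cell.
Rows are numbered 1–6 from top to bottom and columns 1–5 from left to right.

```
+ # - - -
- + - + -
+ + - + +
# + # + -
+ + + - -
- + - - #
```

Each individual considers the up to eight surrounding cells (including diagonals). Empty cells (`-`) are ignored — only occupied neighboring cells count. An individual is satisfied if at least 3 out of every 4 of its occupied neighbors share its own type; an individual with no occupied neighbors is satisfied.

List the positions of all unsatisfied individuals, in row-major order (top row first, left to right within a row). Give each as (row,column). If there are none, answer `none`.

(1,1), (1,2), (3,2), (4,1), (4,2), (4,3), (5,2)

(1,1)+ 1/2 ✗
(1,2)# 0/2 ✗
(2,2)+ 3/4 ✓
(2,4)+ 2/2 ✓
(3,1)+ 3/4 ✓
(3,2)+ 3/5 ✗
(3,4)+ 3/4 ✓
(3,5)+ 3/3 ✓
(4,1)# 0/5 ✗
(4,2)+ 5/7 ✗
(4,3)# 0/6 ✗
(4,4)+ 3/4 ✓
(5,1)+ 3/4 ✓
(5,2)+ 4/6 ✗
(5,3)+ 4/5 ✓
(6,2)+ 3/3 ✓
(6,5)# 0/0 ✓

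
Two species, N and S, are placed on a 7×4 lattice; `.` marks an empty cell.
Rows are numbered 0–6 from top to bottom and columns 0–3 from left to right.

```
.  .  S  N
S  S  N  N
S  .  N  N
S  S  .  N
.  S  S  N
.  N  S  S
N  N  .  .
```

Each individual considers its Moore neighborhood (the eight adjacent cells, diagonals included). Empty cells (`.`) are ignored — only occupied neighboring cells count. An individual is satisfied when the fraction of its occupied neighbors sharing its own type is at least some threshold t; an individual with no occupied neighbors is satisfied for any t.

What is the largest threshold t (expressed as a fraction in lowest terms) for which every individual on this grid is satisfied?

(0,2)S 1/4
(0,3)N 2/3
(1,0)S 2/2
(1,1)S 3/5
(1,2)N 4/6
(1,3)N 4/5
(2,0)S 4/4
(2,2)N 4/6
(2,3)N 4/4
(3,0)S 3/3
(3,1)S 4/5
(3,3)N 3/4
(4,1)S 4/5
(4,2)S 4/7
(4,3)N 1/4
(5,1)N 2/5
(5,2)S 3/6
(5,3)S 2/3
(6,0)N 2/2
(6,1)N 2/3
The smallest same-type fraction is 1/4 at (0,2), which reduces to 1/4. Any threshold above that leaves this individual unsatisfied.

1/4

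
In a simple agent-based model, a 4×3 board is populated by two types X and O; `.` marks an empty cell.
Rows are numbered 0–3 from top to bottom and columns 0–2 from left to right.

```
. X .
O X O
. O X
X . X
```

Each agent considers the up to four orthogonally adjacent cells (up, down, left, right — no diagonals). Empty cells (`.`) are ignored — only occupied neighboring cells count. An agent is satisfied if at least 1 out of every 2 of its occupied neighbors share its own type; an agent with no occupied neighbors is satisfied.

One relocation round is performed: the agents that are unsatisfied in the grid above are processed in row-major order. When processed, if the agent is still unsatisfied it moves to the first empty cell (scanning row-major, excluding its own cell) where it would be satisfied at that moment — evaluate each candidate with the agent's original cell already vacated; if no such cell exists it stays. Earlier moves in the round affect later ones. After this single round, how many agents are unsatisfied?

1

Initially unsatisfied (in order): (1,0), (1,1), (1,2), (2,1), (2,2).
  (1,0) → (0,2).
  (1,1) → (0,0).
  (1,2): now satisfied by earlier moves; stays.
  (2,1) → (1,1).
  (2,2): now satisfied by earlier moves; stays.
Resulting grid:
X X O
. O O
. . X
X . X
Unsatisfied now: (0,1).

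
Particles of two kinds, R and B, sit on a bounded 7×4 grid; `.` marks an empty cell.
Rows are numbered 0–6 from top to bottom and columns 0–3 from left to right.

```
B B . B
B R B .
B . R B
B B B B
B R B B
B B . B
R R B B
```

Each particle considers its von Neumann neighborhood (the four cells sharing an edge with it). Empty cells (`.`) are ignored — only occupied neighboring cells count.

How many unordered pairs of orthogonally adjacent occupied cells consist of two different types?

Scan each occupied cell's neighbors to the right and below so each pair is counted once.
From row 0: 1 unlike of 3 pairs (running 1/3).
From row 1: 3 unlike of 4 pairs (running 4/7).
From row 2: 2 unlike of 4 pairs (running 6/11).
From row 3: 1 unlike of 7 pairs (running 7/18).
From row 4: 3 unlike of 6 pairs (running 10/24).
From row 5: 2 unlike of 4 pairs (running 12/28).
From row 6: 1 unlike of 3 pairs (running 13/31).
Total adjacent occupied pairs: 31; unlike-type pairs: 13.

13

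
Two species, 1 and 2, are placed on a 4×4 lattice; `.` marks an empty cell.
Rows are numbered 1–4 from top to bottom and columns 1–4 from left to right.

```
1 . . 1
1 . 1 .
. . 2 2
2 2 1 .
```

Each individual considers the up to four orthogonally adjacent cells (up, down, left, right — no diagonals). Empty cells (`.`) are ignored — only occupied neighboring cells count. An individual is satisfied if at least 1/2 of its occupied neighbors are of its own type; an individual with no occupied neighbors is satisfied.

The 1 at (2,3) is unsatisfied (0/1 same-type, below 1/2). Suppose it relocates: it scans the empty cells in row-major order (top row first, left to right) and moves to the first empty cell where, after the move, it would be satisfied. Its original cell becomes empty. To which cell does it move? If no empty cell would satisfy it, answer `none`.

(1,2)

Vacating (2,3). Empty cells in order:
  (1,2): 1/1 same-type → satisfied — stop here.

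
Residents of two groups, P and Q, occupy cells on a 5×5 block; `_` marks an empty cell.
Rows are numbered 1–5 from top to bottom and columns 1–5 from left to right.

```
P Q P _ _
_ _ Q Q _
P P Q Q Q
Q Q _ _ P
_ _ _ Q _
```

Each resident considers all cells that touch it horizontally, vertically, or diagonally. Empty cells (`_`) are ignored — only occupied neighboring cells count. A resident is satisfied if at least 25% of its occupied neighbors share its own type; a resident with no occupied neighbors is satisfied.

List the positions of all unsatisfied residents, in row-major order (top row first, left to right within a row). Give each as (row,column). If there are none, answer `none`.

(1,1), (1,3), (3,2), (4,5), (5,4)

Row 1: (1,1)P 0/1 ✗ · (1,2)Q 1/3 ✓ · (1,3)P 0/3 ✗
Row 2: (2,3)Q 4/6 ✓ · (2,4)Q 4/5 ✓
Row 3: (3,1)P 1/3 ✓ · (3,2)P 1/5 ✗ · (3,3)Q 4/5 ✓ · (3,4)Q 4/5 ✓ · (3,5)Q 2/3 ✓
Row 4: (4,1)Q 1/3 ✓ · (4,2)Q 2/4 ✓ · (4,5)P 0/3 ✗
Row 5: (5,4)Q 0/1 ✗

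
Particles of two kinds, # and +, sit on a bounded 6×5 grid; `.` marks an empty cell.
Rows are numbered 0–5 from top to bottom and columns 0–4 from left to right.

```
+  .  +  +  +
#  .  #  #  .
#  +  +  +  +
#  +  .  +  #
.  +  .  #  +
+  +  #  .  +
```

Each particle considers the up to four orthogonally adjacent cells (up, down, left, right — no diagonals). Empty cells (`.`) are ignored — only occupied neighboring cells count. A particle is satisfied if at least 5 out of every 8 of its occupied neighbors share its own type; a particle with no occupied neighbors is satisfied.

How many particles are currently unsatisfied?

(0,0)+ 0/1 unhappy
(0,2)+ 1/2 unhappy
(0,3)+ 2/3 ok
(0,4)+ 1/1 ok
(1,0)# 1/2 unhappy
(1,2)# 1/3 unhappy
(1,3)# 1/3 unhappy
(2,0)# 2/3 ok
(2,1)+ 2/3 ok
(2,2)+ 2/3 ok
(2,3)+ 3/4 ok
(2,4)+ 1/2 unhappy
(3,0)# 1/2 unhappy
(3,1)+ 2/3 ok
(3,3)+ 1/3 unhappy
(3,4)# 0/3 unhappy
(4,1)+ 2/2 ok
(4,3)# 0/2 unhappy
(4,4)+ 1/3 unhappy
(5,0)+ 1/1 ok
(5,1)+ 2/3 ok
(5,2)# 0/1 unhappy
(5,4)+ 1/1 ok
Unsatisfied: (0,0), (0,2), (1,0), (1,2), (1,3), (2,4), (3,0), (3,3), (3,4), (4,3), (4,4), (5,2) — 12 in total.

12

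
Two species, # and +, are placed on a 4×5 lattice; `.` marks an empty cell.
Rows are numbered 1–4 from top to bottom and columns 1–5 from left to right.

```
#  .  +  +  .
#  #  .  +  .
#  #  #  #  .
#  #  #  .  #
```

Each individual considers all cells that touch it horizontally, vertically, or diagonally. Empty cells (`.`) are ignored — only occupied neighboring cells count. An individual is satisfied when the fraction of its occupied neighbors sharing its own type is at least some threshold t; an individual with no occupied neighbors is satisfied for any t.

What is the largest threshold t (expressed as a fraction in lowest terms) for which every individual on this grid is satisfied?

1/2

Row 1: (1,1)# 2/2 · (1,3)+ 2/3 · (1,4)+ 2/2
Row 2: (2,1)# 4/4 · (2,2)# 5/6 · (2,4)+ 2/4
Row 3: (3,1)# 5/5 · (3,2)# 7/7 · (3,3)# 5/6 · (3,4)# 3/4
Row 4: (4,1)# 3/3 · (4,2)# 5/5 · (4,3)# 4/4 · (4,5)# 1/1
The smallest same-type fraction is 2/4 at (2,4), which reduces to 1/2. Any threshold above that leaves this individual unsatisfied.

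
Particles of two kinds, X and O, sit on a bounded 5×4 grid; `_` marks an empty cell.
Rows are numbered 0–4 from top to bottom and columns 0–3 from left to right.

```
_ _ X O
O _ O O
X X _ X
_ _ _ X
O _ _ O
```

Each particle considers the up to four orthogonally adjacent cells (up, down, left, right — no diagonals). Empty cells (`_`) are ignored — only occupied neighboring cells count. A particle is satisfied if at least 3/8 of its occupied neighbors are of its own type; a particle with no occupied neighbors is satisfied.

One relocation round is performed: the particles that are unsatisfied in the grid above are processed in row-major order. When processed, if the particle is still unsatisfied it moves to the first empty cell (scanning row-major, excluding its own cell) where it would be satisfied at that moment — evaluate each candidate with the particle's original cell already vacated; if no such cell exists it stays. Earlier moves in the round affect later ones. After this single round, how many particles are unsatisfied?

1

Initially unsatisfied (in order): (0,2), (1,0), (4,3).
  (0,2) → (0,1).
  (1,0) → (0,2).
  (4,3) → (3,0).
Resulting grid:
_ X O O
_ _ O O
X X _ X
O _ _ X
O _ _ _
Unsatisfied now: (0,1).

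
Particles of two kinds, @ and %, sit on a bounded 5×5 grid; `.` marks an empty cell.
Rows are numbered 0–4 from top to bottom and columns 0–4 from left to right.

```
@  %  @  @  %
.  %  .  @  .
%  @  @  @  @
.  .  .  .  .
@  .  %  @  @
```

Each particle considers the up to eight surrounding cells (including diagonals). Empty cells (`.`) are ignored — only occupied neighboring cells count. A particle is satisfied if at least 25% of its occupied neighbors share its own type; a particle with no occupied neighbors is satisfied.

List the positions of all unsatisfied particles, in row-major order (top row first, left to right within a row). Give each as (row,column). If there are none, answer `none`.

(0,0)@ 0/2 unhappy
(0,1)% 1/3 ok
(0,2)@ 2/4 ok
(0,3)@ 2/3 ok
(0,4)% 0/2 unhappy
(1,1)% 2/6 ok
(1,3)@ 5/6 ok
(2,0)% 1/2 ok
(2,1)@ 1/3 ok
(2,2)@ 3/4 ok
(2,3)@ 3/3 ok
(2,4)@ 2/2 ok
(4,0)@ 0/0 ok
(4,2)% 0/1 unhappy
(4,3)@ 1/2 ok
(4,4)@ 1/1 ok

(0,0), (0,4), (4,2)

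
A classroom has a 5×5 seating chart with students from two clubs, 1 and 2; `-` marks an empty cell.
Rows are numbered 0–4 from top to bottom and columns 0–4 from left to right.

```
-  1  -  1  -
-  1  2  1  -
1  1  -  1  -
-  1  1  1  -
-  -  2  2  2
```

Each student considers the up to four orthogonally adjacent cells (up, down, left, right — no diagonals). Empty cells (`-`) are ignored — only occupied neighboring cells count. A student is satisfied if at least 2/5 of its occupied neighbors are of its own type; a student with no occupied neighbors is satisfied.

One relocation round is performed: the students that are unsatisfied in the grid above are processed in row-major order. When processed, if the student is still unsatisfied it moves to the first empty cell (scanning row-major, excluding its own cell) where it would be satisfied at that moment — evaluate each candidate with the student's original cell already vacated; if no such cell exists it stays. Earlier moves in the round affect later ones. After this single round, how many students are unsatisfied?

0

Initially unsatisfied (in order): (1,2).
  (1,2) → (3,4).
Resulting grid:
- 1 - 1 -
- 1 - 1 -
1 1 - 1 -
- 1 1 1 2
- - 2 2 2
All satisfied now.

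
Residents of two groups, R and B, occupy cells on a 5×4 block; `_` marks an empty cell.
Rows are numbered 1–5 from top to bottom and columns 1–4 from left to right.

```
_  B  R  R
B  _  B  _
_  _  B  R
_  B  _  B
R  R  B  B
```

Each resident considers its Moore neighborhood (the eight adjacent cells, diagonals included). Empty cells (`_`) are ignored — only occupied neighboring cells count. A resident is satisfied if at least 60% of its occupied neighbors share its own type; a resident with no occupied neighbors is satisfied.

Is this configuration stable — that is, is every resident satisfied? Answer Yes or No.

No

(1,2)B 2/3 ok
(1,3)R 1/3 unhappy
(1,4)R 1/2 unhappy
(2,1)B 1/1 ok
(2,3)B 2/5 unhappy
(3,3)B 3/4 ok
(3,4)R 0/3 unhappy
(4,2)B 2/4 unhappy
(4,4)B 3/4 ok
(5,1)R 1/2 unhappy
(5,2)R 1/3 unhappy
(5,3)B 3/4 ok
(5,4)B 2/2 ok
For instance (1,3) has only 1/3 same-type neighbors, below 3/5.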